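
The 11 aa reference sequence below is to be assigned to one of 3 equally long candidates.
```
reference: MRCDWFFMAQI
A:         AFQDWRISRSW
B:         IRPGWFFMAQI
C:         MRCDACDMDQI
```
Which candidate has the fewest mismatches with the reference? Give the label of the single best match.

Hamming distances to reference — A: 9; B: 3; C: 4.
Smallest is B with 3 mismatches.

B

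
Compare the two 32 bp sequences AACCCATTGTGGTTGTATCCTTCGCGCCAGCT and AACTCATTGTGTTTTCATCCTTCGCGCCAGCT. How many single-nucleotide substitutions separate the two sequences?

4

Mismatches (1-based): base 4: C→T; base 12: G→T; base 15: G→T; base 16: T→C.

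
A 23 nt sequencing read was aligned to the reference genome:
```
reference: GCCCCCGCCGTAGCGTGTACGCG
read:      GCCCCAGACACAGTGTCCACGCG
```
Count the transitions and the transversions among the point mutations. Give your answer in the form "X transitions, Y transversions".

Transitions (purine↔purine or pyrimidine↔pyrimidine): 10 G→A, 11 T→C, 14 C→T, 18 T→C.
Transversions (purine↔pyrimidine): 6 C→A, 8 C→A, 17 G→C.

4 transitions, 3 transversions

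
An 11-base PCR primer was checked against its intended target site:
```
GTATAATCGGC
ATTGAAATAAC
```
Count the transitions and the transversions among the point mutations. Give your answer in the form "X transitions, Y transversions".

Mismatches (1-based):
site 1: G→A (purine→purine, transition)
site 3: A→T (purine→pyrimidine, transversion)
site 4: T→G (pyrimidine→purine, transversion)
site 7: T→A (pyrimidine→purine, transversion)
site 8: C→T (pyrimidine→pyrimidine, transition)
site 9: G→A (purine→purine, transition)
site 10: G→A (purine→purine, transition)

4 transitions, 3 transversions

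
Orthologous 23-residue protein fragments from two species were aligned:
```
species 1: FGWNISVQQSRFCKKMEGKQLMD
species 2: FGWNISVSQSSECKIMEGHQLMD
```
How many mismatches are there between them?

5

Mismatches (1-based): position 8: Q→S; position 11: R→S; position 12: F→E; position 15: K→I; position 19: K→H.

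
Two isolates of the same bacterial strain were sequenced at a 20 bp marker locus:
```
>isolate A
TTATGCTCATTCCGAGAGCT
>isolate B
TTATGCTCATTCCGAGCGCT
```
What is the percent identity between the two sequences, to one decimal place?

Mismatch at position 17 (1-based): 1 of 20.
Identical positions: 19/20 = 95% → 95.0%.

95.0%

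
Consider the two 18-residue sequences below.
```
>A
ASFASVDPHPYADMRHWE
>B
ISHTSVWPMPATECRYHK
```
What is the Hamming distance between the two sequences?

Comparing position by position, 12 residues differ: 1 (A/I), 3 (F/H), 4 (A/T), 7 (D/W), 9 (H/M), 11 (Y/A), 12 (A/T), 13 (D/E), 14 (M/C), 16 (H/Y), 17 (W/H), 18 (E/K).

12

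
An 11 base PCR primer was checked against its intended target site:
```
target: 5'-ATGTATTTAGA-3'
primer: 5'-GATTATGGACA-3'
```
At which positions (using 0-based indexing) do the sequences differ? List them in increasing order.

Differences at position 0 (A→G), position 1 (T→A), position 2 (G→T), position 6 (T→G), position 7 (T→G), position 9 (G→C).

0, 1, 2, 6, 7, 9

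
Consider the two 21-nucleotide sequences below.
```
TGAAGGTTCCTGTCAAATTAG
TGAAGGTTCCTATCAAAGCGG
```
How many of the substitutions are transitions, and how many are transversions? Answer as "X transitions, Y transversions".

3 transitions, 1 transversion

Transitions (purine↔purine or pyrimidine↔pyrimidine): 12 G→A, 19 T→C, 20 A→G.
Transversions (purine↔pyrimidine): 18 T→G.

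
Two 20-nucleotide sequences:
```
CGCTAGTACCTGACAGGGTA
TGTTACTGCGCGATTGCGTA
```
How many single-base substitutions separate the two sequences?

Comparing position by position, 9 bases differ: 1 (C/T), 3 (C/T), 6 (G/C), 8 (A/G), 10 (C/G), 11 (T/C), 14 (C/T), 15 (A/T), 17 (G/C).

9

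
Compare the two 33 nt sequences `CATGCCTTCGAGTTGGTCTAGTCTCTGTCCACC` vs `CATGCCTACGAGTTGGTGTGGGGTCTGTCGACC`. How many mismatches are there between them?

6

Mismatches (1-based): base 8: T→A; base 18: C→G; base 20: A→G; base 22: T→G; base 23: C→G; base 30: C→G.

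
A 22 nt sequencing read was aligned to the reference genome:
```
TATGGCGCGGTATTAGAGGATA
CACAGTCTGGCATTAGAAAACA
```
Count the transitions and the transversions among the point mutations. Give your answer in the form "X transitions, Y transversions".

9 transitions, 1 transversion

Transitions (purine↔purine or pyrimidine↔pyrimidine): 1 T→C, 3 T→C, 4 G→A, 6 C→T, 8 C→T, 11 T→C, 18 G→A, 19 G→A, 21 T→C.
Transversions (purine↔pyrimidine): 7 G→C.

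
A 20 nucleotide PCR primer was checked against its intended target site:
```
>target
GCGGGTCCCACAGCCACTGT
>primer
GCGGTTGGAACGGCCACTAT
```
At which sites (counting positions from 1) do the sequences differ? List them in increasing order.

Differences at site 5 (G→T), site 7 (C→G), site 8 (C→G), site 9 (C→A), site 12 (A→G), site 19 (G→A).

5, 7, 8, 9, 12, 19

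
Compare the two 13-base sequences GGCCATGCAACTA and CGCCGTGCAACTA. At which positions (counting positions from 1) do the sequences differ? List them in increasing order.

Scanning 1-based: 1: G/C; 5: A/G.

1, 5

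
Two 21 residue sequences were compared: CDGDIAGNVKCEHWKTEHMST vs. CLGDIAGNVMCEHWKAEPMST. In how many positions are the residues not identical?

4

Comparing position by position, 4 positions differ: 2 (D/L), 10 (K/M), 16 (T/A), 18 (H/P).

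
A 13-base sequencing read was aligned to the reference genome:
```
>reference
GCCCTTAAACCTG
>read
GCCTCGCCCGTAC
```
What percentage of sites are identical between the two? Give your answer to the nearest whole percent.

23%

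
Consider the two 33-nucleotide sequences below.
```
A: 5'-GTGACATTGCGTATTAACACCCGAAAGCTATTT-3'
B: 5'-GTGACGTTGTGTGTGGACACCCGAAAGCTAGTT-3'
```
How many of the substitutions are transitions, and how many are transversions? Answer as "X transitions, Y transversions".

4 transitions, 2 transversions

Mismatches (1-based):
position 6: A→G (purine→purine, transition)
position 10: C→T (pyrimidine→pyrimidine, transition)
position 13: A→G (purine→purine, transition)
position 15: T→G (pyrimidine→purine, transversion)
position 16: A→G (purine→purine, transition)
position 31: T→G (pyrimidine→purine, transversion)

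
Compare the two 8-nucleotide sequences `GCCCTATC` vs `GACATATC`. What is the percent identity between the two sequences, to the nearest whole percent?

2 positions differ (2, 4), so 6 of 8 match: 6/8 = 75%.

75%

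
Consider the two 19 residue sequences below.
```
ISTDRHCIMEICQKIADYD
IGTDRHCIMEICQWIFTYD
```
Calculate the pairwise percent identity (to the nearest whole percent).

4 positions differ (2, 14, 16, 17), so 15 of 19 match: 15/19 = 78.95%.

79%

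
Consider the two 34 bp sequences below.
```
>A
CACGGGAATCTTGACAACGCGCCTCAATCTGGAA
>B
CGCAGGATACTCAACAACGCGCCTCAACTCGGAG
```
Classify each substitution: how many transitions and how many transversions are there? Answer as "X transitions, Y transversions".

8 transitions, 2 transversions

Transitions (purine↔purine or pyrimidine↔pyrimidine): 2 A→G, 4 G→A, 12 T→C, 13 G→A, 28 T→C, 29 C→T, 30 T→C, 34 A→G.
Transversions (purine↔pyrimidine): 8 A→T, 9 T→A.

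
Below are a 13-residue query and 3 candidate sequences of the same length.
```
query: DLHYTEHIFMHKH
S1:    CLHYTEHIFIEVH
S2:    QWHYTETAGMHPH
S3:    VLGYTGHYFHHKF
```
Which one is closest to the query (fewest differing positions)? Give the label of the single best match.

S1

S1 differs at 4 positions; S2 differs at 6 positions; S3 differs at 6 positions. The closest is S1.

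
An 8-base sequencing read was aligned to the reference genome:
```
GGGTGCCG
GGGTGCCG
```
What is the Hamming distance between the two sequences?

0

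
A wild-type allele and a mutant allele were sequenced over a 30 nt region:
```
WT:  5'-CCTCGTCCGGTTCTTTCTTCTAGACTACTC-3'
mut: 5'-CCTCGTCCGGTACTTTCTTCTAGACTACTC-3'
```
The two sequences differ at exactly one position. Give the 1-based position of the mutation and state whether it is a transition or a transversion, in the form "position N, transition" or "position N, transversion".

position 12, transversion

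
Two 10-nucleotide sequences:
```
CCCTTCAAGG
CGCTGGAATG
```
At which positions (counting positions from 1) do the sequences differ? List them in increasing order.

2, 5, 6, 9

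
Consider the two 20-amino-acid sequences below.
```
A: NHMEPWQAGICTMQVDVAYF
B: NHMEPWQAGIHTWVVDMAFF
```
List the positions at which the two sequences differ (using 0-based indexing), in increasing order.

Scanning 0-based: 10: C/H; 12: M/W; 13: Q/V; 16: V/M; 18: Y/F.

10, 12, 13, 16, 18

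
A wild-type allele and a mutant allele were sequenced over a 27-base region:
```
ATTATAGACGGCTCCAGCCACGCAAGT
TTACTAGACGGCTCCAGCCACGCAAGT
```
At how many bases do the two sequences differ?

The sequences differ at bases 1, 3, 4 (1-based) — 3 in total.

3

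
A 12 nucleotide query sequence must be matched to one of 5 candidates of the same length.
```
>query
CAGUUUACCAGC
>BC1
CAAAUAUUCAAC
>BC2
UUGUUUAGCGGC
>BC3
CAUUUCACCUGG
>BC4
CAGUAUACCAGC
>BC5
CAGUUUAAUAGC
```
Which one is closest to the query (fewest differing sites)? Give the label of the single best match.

Hamming distances to query — BC1: 6; BC2: 4; BC3: 4; BC4: 1; BC5: 2.
Smallest is BC4 with 1 mismatch.

BC4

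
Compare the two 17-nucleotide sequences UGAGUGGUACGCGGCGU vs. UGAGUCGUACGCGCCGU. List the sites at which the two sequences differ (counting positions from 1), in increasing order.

6, 14

Scanning 1-based: 6: G/C; 14: G/C.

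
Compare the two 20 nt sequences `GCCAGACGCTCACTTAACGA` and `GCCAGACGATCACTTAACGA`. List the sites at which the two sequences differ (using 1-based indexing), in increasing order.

Scanning 1-based: 9: C/A.

9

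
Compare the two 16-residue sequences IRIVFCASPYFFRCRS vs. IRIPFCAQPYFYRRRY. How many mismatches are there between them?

The sequences differ at residues 4, 8, 12, 14, 16 (1-based) — 5 in total.

5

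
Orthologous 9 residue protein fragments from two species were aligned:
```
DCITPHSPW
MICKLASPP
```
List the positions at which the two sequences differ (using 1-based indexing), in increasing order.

1, 2, 3, 4, 5, 6, 9

Scanning 1-based: 1: D/M; 2: C/I; 3: I/C; 4: T/K; 5: P/L; 6: H/A; 9: W/P.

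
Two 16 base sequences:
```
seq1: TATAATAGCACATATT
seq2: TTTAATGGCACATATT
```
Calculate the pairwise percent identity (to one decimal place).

2 positions differ (2, 7), so 14 of 16 match: 14/16 = 87.5%.

87.5%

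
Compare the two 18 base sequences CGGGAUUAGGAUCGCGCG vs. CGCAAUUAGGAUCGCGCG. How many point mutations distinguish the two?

2

The sequences differ at bases 3, 4 (1-based) — 2 in total.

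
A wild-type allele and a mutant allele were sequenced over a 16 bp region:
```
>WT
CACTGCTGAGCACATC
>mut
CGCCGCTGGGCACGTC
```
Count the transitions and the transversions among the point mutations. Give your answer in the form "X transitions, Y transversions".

Mismatches (1-based):
site 2: A→G (purine→purine, transition)
site 4: T→C (pyrimidine→pyrimidine, transition)
site 9: A→G (purine→purine, transition)
site 14: A→G (purine→purine, transition)

4 transitions, 0 transversions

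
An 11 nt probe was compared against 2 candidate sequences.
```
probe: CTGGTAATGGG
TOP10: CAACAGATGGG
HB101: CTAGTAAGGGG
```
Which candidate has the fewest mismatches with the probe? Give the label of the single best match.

Hamming distances to probe — TOP10: 5; HB101: 2.
Smallest is HB101 with 2 mismatches.

HB101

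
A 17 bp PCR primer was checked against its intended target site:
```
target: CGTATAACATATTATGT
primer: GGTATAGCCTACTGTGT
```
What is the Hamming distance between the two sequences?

Comparing position by position, 5 positions differ: 1 (C/G), 7 (A/G), 9 (A/C), 12 (T/C), 14 (A/G).

5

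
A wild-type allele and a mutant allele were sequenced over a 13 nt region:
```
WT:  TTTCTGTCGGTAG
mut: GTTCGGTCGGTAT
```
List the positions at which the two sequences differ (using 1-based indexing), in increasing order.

1, 5, 13

Scanning 1-based: 1: T/G; 5: T/G; 13: G/T.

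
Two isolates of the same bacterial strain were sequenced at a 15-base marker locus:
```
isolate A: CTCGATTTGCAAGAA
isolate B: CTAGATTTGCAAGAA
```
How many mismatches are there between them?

The sequences differ at bases 3 (1-based) — 1 in total.

1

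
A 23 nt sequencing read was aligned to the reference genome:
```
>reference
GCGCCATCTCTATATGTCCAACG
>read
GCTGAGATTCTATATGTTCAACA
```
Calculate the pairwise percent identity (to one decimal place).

8 positions differ (3, 4, 5, 6, 7, 8, 18, 23), so 15 of 23 match: 15/23 = 65.22%.

65.2%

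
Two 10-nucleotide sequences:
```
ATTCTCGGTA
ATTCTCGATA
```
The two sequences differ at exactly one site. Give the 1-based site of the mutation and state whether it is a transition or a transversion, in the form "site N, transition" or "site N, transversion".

site 8, transition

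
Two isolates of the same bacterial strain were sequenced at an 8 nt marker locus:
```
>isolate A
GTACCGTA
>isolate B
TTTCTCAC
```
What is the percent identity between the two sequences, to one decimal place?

25.0%

6 positions differ (1, 3, 5, 6, 7, 8), so 2 of 8 match: 2/8 = 25%.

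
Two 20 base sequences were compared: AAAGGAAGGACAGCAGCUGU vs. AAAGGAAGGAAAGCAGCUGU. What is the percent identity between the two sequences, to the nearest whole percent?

95%

Mismatch at position 11 (1-based): 1 of 20.
Identical positions: 19/20 = 95% → 95%.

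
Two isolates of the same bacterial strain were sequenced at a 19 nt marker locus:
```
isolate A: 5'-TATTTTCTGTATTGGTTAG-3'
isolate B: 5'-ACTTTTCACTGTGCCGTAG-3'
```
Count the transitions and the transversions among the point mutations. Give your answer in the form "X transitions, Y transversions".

1 transition, 8 transversions

Mismatches (1-based):
base 1: T→A (pyrimidine→purine, transversion)
base 2: A→C (purine→pyrimidine, transversion)
base 8: T→A (pyrimidine→purine, transversion)
base 9: G→C (purine→pyrimidine, transversion)
base 11: A→G (purine→purine, transition)
base 13: T→G (pyrimidine→purine, transversion)
base 14: G→C (purine→pyrimidine, transversion)
base 15: G→C (purine→pyrimidine, transversion)
base 16: T→G (pyrimidine→purine, transversion)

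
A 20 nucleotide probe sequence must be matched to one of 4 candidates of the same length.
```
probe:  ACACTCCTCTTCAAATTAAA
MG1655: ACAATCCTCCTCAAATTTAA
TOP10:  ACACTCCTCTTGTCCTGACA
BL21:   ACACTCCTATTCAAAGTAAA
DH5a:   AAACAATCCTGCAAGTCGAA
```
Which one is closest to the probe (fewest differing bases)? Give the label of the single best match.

Hamming distances to probe — MG1655: 3; TOP10: 6; BL21: 2; DH5a: 9.
Smallest is BL21 with 2 mismatches.

BL21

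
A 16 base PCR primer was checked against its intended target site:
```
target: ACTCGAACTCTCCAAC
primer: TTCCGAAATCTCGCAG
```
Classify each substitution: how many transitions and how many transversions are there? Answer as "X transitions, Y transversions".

Transitions (purine↔purine or pyrimidine↔pyrimidine): 2 C→T, 3 T→C.
Transversions (purine↔pyrimidine): 1 A→T, 8 C→A, 13 C→G, 14 A→C, 16 C→G.

2 transitions, 5 transversions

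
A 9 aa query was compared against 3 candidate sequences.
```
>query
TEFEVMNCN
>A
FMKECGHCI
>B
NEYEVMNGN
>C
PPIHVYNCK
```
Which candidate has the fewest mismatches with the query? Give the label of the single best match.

Hamming distances to query — A: 7; B: 3; C: 6.
Smallest is B with 3 mismatches.

B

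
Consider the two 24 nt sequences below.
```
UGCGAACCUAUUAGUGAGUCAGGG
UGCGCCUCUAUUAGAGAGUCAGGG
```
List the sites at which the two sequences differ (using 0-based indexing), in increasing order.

Differences at site 4 (A→C), site 5 (A→C), site 6 (C→U), site 14 (U→A).

4, 5, 6, 14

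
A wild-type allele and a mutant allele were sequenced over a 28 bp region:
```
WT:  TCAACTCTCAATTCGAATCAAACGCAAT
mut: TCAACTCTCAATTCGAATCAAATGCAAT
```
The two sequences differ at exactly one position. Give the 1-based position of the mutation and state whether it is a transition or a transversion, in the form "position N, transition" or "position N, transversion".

The sequences differ only at position 23: C→T (pyrimidine→pyrimidine), a transition.

position 23, transition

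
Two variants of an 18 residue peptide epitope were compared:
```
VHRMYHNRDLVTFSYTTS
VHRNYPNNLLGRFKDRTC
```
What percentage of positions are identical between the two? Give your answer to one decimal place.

44.4%

Mismatches at positions 4, 6, 8, 9, 11, 12, 14, 15, 16, 18 (1-based): 10 of 18.
Identical positions: 8/18 = 44.44% → 44.4%.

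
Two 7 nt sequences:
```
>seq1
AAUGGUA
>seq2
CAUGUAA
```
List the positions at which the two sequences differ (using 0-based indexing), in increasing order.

Differences at position 0 (A→C), position 4 (G→U), position 5 (U→A).

0, 4, 5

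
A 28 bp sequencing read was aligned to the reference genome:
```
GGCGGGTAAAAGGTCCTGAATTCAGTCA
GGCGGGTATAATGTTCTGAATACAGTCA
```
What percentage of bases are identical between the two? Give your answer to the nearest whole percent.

Mismatches at positions 9, 12, 15, 22 (1-based): 4 of 28.
Identical positions: 24/28 = 85.71% → 86%.

86%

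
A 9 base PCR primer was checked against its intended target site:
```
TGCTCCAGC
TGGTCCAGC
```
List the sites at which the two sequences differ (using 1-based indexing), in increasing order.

3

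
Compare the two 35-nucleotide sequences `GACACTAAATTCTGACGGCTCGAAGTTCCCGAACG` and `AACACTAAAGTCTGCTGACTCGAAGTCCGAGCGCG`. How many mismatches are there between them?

10

Comparing position by position, 10 positions differ: 1 (G/A), 10 (T/G), 15 (A/C), 16 (C/T), 18 (G/A), 27 (T/C), 29 (C/G), 30 (C/A), 32 (A/C), 33 (A/G).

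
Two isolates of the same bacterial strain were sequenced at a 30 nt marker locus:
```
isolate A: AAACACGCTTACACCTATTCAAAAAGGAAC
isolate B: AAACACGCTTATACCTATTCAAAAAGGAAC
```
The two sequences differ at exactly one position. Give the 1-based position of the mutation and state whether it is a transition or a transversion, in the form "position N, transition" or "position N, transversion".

Position 12 changes C→T. C is a pyrimidine and T is a pyrimidine, so this is a transition.

position 12, transition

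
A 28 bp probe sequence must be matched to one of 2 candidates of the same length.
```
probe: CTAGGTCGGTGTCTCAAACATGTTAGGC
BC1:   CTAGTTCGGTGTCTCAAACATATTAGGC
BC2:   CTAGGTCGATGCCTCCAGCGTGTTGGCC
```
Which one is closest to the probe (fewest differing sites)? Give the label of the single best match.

BC1

Hamming distances to probe — BC1: 2; BC2: 7.
Smallest is BC1 with 2 mismatches.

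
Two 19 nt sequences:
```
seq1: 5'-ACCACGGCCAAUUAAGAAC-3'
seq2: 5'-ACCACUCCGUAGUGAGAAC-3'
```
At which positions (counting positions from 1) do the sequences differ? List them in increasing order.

6, 7, 9, 10, 12, 14

Scanning 1-based: 6: G/U; 7: G/C; 9: C/G; 10: A/U; 12: U/G; 14: A/G.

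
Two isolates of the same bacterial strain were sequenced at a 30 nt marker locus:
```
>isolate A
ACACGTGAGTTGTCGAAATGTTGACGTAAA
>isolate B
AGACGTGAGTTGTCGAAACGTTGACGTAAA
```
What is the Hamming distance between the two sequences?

2

The sequences differ at positions 2, 19 (1-based) — 2 in total.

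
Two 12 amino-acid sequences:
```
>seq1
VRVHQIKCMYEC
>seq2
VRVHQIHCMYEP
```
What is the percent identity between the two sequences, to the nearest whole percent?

Mismatches at positions 7, 12 (1-based): 2 of 12.
Identical positions: 10/12 = 83.33% → 83%.

83%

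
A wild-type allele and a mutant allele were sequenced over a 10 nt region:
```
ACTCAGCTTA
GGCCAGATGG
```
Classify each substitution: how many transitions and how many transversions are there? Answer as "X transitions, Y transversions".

Transitions (purine↔purine or pyrimidine↔pyrimidine): 1 A→G, 3 T→C, 10 A→G.
Transversions (purine↔pyrimidine): 2 C→G, 7 C→A, 9 T→G.

3 transitions, 3 transversions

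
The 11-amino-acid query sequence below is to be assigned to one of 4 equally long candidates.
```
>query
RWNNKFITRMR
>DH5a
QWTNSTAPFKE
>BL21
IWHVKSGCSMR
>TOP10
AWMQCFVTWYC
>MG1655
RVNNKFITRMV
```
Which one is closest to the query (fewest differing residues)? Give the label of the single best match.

MG1655

DH5a differs at 9 residues; BL21 differs at 7 residues; TOP10 differs at 8 residues; MG1655 differs at 2 residues. The closest is MG1655.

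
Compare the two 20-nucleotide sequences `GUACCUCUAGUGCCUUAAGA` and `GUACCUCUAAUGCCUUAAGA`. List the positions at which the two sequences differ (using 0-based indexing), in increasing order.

Scanning 0-based: 9: G/A.

9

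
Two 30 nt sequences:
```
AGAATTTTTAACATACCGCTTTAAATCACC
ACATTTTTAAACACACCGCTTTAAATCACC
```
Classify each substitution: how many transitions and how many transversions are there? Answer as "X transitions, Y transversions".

Transitions (purine↔purine or pyrimidine↔pyrimidine): 14 T→C.
Transversions (purine↔pyrimidine): 2 G→C, 4 A→T, 9 T→A.

1 transition, 3 transversions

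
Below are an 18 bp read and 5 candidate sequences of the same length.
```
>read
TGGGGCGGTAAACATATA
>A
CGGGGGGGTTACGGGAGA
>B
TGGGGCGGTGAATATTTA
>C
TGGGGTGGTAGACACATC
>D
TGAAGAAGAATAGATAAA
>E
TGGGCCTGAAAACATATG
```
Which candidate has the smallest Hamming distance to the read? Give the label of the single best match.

B

A differs at 8 bases; B differs at 3 bases; C differs at 4 bases; D differs at 8 bases; E differs at 4 bases. The closest is B.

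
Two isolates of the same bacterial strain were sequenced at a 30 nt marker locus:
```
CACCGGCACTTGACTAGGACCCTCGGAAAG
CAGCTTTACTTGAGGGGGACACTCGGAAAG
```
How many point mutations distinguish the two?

8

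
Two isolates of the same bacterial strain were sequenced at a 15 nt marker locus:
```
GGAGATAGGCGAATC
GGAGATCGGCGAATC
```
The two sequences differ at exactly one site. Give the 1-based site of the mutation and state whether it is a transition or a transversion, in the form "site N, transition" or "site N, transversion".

Site 7 changes A→C. A is a purine and C is a pyrimidine, so this is a transversion.

site 7, transversion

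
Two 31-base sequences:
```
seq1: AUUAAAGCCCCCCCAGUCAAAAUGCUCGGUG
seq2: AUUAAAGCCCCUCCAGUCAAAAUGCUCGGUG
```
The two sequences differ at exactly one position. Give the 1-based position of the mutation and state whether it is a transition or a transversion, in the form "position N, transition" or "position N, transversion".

position 12, transition

Position 12 changes C→U. C is a pyrimidine and U is a pyrimidine, so this is a transition.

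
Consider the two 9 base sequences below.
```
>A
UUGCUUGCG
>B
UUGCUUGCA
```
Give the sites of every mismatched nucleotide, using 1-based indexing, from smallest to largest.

Scanning 1-based: 9: G/A.

9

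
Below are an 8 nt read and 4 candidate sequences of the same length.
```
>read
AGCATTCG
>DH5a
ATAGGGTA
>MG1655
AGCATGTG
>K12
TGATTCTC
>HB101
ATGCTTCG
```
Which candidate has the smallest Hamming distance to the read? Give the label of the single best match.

MG1655

Hamming distances to read — DH5a: 7; MG1655: 2; K12: 6; HB101: 3.
Smallest is MG1655 with 2 mismatches.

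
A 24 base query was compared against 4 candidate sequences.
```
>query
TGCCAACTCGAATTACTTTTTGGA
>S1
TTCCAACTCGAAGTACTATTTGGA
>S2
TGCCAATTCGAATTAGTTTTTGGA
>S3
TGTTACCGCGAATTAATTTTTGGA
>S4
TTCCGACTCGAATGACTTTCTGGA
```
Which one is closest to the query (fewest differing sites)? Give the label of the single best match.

S2

S1 differs at 3 sites; S2 differs at 2 sites; S3 differs at 5 sites; S4 differs at 4 sites. The closest is S2.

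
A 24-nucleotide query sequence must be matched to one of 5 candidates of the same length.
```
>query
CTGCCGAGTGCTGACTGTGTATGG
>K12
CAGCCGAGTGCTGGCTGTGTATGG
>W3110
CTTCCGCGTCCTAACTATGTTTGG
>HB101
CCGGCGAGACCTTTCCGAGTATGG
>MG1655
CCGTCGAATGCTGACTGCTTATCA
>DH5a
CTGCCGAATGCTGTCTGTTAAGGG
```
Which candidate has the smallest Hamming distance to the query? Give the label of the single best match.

K12

Hamming distances to query — K12: 2; W3110: 6; HB101: 8; MG1655: 7; DH5a: 5.
Smallest is K12 with 2 mismatches.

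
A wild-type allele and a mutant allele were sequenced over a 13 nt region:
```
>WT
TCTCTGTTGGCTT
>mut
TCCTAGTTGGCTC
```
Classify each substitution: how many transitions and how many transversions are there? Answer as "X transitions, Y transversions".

3 transitions, 1 transversion

Transitions (purine↔purine or pyrimidine↔pyrimidine): 3 T→C, 4 C→T, 13 T→C.
Transversions (purine↔pyrimidine): 5 T→A.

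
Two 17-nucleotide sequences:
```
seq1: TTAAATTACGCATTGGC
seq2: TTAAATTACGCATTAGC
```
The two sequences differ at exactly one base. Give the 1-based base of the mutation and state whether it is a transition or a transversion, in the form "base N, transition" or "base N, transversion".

base 15, transition

The sequences differ only at base 15: G→A (purine→purine), a transition.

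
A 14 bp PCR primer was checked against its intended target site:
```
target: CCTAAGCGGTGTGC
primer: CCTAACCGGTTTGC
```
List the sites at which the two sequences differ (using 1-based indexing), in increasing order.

Scanning 1-based: 6: G/C; 11: G/T.

6, 11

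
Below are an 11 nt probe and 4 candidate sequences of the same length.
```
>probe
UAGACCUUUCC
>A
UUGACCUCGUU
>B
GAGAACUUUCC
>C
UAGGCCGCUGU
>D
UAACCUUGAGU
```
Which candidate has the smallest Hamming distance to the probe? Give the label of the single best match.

B

Hamming distances to probe — A: 5; B: 2; C: 5; D: 7.
Smallest is B with 2 mismatches.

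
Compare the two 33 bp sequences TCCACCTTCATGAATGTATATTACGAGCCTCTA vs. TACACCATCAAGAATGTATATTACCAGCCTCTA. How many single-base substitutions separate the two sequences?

Mismatches (1-based): base 2: C→A; base 7: T→A; base 11: T→A; base 25: G→C.

4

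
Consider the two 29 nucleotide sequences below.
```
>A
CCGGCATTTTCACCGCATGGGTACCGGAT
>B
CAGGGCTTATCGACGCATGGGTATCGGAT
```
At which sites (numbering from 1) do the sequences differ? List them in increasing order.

Differences at site 2 (C→A), site 5 (C→G), site 6 (A→C), site 9 (T→A), site 12 (A→G), site 13 (C→A), site 24 (C→T).

2, 5, 6, 9, 12, 13, 24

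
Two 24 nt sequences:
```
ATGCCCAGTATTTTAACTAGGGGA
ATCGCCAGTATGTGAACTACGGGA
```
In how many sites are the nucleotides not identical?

5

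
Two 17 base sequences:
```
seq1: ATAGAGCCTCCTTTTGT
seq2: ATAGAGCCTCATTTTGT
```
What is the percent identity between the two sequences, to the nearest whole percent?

Mismatch at position 11 (1-based): 1 of 17.
Identical positions: 16/17 = 94.12% → 94%.

94%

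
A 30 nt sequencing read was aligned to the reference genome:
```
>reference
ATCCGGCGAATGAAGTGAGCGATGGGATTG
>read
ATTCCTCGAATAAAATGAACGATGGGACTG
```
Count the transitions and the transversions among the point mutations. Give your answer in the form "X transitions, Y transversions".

Mismatches (1-based):
base 3: C→T (pyrimidine→pyrimidine, transition)
base 5: G→C (purine→pyrimidine, transversion)
base 6: G→T (purine→pyrimidine, transversion)
base 12: G→A (purine→purine, transition)
base 15: G→A (purine→purine, transition)
base 19: G→A (purine→purine, transition)
base 28: T→C (pyrimidine→pyrimidine, transition)

5 transitions, 2 transversions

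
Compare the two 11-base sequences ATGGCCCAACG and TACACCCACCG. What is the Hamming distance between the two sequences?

5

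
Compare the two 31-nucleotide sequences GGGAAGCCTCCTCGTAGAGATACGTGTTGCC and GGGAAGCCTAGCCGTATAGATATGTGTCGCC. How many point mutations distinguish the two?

Comparing position by position, 6 bases differ: 10 (C/A), 11 (C/G), 12 (T/C), 17 (G/T), 23 (C/T), 28 (T/C).

6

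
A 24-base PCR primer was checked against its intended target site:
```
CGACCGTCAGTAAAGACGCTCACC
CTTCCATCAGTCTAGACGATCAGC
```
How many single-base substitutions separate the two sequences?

7

Mismatches (1-based): position 2: G→T; position 3: A→T; position 6: G→A; position 12: A→C; position 13: A→T; position 19: C→A; position 23: C→G.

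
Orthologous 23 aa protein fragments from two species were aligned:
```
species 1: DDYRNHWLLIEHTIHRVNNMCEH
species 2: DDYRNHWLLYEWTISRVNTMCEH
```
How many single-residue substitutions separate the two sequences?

4

The sequences differ at residues 10, 12, 15, 19 (1-based) — 4 in total.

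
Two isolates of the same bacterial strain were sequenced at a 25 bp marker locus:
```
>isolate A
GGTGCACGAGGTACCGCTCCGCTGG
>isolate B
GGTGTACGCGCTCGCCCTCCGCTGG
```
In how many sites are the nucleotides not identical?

6

The sequences differ at sites 5, 9, 11, 13, 14, 16 (1-based) — 6 in total.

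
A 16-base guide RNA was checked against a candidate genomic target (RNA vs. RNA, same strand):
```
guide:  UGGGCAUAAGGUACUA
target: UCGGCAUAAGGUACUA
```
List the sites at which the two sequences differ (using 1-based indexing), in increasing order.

Differences at site 2 (G→C).

2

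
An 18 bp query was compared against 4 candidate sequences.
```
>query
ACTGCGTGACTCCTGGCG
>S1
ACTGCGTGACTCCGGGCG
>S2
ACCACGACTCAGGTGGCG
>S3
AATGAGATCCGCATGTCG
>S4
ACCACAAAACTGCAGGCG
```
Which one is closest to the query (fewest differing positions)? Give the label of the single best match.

S1

Hamming distances to query — S1: 1; S2: 8; S3: 8; S4: 7.
Smallest is S1 with 1 mismatch.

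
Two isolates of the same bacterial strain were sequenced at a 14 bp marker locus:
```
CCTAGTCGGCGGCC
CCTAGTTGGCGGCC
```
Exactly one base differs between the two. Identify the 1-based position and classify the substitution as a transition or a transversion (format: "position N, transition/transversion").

position 7, transition

Position 7 changes C→T. C is a pyrimidine and T is a pyrimidine, so this is a transition.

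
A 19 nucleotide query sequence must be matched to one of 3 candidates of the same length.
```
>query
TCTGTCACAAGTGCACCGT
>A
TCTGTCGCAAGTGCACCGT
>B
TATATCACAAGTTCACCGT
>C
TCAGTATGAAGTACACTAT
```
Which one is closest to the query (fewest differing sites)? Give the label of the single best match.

A

Hamming distances to query — A: 1; B: 3; C: 7.
Smallest is A with 1 mismatch.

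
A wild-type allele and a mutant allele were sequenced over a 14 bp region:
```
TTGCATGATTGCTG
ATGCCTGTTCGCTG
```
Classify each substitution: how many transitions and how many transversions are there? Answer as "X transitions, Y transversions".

Mismatches (1-based):
position 1: T→A (pyrimidine→purine, transversion)
position 5: A→C (purine→pyrimidine, transversion)
position 8: A→T (purine→pyrimidine, transversion)
position 10: T→C (pyrimidine→pyrimidine, transition)

1 transition, 3 transversions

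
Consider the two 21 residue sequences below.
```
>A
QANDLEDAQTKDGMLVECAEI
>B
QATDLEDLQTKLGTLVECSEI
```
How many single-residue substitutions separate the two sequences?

5

Mismatches (1-based): residue 3: N→T; residue 8: A→L; residue 12: D→L; residue 14: M→T; residue 19: A→S.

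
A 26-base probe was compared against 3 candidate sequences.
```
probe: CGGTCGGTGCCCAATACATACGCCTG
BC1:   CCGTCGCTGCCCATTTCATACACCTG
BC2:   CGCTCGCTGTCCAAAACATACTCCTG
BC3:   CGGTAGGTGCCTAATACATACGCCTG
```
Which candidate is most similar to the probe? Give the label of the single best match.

BC1 differs at 5 positions; BC2 differs at 5 positions; BC3 differs at 2 positions. The closest is BC3.

BC3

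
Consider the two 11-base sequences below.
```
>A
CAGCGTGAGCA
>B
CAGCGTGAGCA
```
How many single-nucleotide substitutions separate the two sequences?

The two sequences are identical at every position.

0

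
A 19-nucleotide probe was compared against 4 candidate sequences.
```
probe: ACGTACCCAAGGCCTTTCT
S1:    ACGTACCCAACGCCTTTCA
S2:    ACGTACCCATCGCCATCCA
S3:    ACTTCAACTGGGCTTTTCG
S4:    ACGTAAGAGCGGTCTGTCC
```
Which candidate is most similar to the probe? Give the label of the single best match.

S1 differs at 2 bases; S2 differs at 5 bases; S3 differs at 8 bases; S4 differs at 8 bases. The closest is S1.

S1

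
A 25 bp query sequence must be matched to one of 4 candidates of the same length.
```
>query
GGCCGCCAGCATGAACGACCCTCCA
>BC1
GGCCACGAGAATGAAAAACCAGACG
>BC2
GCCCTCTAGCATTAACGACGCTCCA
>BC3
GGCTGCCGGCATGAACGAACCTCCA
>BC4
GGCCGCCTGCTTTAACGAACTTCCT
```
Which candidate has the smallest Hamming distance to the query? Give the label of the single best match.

BC3

BC1 differs at 9 bases; BC2 differs at 5 bases; BC3 differs at 3 bases; BC4 differs at 6 bases. The closest is BC3.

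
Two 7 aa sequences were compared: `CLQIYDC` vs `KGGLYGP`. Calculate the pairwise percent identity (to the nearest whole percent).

14%

6 positions differ (1, 2, 3, 4, 6, 7), so 1 of 7 match: 1/7 = 14.29%.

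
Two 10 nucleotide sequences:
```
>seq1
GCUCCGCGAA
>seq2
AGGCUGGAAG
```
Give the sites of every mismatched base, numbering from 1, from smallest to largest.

1, 2, 3, 5, 7, 8, 10

Scanning 1-based: 1: G/A; 2: C/G; 3: U/G; 5: C/U; 7: C/G; 8: G/A; 10: A/G.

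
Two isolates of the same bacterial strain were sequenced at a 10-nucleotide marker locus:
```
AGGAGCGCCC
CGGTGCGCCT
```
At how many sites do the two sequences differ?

The sequences differ at sites 1, 4, 10 (1-based) — 3 in total.

3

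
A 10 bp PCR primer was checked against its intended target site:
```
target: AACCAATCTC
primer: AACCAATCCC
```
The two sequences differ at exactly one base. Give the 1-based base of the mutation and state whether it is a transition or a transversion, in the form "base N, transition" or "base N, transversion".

base 9, transition

The sequences differ only at base 9: T→C (pyrimidine→pyrimidine), a transition.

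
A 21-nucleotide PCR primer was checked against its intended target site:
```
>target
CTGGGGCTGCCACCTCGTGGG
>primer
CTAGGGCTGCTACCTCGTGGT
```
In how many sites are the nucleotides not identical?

Comparing position by position, 3 sites differ: 3 (G/A), 11 (C/T), 21 (G/T).

3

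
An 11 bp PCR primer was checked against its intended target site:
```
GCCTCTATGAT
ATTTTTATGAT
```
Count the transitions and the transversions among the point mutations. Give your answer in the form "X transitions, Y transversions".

Mismatches (1-based):
site 1: G→A (purine→purine, transition)
site 2: C→T (pyrimidine→pyrimidine, transition)
site 3: C→T (pyrimidine→pyrimidine, transition)
site 5: C→T (pyrimidine→pyrimidine, transition)

4 transitions, 0 transversions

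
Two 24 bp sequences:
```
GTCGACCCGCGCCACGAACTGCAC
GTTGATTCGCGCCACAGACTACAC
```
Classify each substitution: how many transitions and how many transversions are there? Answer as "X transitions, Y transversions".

Transitions (purine↔purine or pyrimidine↔pyrimidine): 3 C→T, 6 C→T, 7 C→T, 16 G→A, 17 A→G, 21 G→A.
Transversions (purine↔pyrimidine): none.

6 transitions, 0 transversions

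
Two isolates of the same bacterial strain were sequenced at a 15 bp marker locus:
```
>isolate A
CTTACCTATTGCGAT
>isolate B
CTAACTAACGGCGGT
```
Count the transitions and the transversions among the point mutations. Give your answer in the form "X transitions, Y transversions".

Mismatches (1-based):
position 3: T→A (pyrimidine→purine, transversion)
position 6: C→T (pyrimidine→pyrimidine, transition)
position 7: T→A (pyrimidine→purine, transversion)
position 9: T→C (pyrimidine→pyrimidine, transition)
position 10: T→G (pyrimidine→purine, transversion)
position 14: A→G (purine→purine, transition)

3 transitions, 3 transversions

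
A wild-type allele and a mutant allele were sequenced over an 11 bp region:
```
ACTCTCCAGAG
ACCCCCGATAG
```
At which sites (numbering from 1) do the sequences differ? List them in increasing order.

3, 5, 7, 9

Scanning 1-based: 3: T/C; 5: T/C; 7: C/G; 9: G/T.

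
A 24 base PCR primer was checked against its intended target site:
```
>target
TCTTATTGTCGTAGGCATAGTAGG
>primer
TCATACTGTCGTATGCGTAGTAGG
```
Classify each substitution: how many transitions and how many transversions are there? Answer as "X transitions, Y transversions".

Transitions (purine↔purine or pyrimidine↔pyrimidine): 6 T→C, 17 A→G.
Transversions (purine↔pyrimidine): 3 T→A, 14 G→T.

2 transitions, 2 transversions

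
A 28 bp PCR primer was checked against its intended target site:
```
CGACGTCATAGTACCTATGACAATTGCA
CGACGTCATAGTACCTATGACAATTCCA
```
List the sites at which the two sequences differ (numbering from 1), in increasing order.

Differences at site 26 (G→C).

26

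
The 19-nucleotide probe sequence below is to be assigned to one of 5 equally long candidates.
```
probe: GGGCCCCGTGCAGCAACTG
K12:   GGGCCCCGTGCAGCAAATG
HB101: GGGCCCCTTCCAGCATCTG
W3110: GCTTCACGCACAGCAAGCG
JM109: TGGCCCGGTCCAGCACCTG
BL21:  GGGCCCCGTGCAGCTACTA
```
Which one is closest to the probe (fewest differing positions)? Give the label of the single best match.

K12

K12 differs at 1 position; HB101 differs at 3 positions; W3110 differs at 8 positions; JM109 differs at 4 positions; BL21 differs at 2 positions. The closest is K12.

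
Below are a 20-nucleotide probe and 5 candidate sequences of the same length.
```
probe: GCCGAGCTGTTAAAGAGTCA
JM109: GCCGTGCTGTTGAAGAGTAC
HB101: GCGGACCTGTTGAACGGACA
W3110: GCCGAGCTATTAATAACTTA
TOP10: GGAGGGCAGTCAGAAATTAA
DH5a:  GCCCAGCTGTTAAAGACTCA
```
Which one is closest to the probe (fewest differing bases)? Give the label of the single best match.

DH5a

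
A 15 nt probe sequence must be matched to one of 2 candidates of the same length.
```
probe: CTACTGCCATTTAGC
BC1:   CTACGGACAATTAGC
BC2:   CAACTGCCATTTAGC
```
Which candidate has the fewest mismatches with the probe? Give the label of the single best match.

BC1 differs at 3 positions; BC2 differs at 1 position. The closest is BC2.

BC2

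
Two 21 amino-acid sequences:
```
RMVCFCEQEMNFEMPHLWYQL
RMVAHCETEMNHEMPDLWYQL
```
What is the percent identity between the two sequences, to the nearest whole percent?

Mismatches at positions 4, 5, 8, 12, 16 (1-based): 5 of 21.
Identical positions: 16/21 = 76.19% → 76%.

76%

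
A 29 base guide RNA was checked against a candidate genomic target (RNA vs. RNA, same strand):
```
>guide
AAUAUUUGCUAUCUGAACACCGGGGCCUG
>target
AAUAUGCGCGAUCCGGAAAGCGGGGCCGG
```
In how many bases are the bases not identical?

Comparing position by position, 8 bases differ: 6 (U/G), 7 (U/C), 10 (U/G), 14 (U/C), 16 (A/G), 18 (C/A), 20 (C/G), 28 (U/G).

8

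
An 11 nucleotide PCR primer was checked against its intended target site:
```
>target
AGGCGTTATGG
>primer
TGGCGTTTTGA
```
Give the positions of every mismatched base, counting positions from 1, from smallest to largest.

1, 8, 11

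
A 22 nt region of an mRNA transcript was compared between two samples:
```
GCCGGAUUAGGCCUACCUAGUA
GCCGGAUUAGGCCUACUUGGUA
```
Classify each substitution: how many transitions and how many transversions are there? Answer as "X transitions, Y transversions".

2 transitions, 0 transversions

Transitions (purine↔purine or pyrimidine↔pyrimidine): 17 C→U, 19 A→G.
Transversions (purine↔pyrimidine): none.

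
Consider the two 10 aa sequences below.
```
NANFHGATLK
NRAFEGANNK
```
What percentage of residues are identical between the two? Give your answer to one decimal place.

50.0%

5 positions differ (2, 3, 5, 8, 9), so 5 of 10 match: 5/10 = 50%.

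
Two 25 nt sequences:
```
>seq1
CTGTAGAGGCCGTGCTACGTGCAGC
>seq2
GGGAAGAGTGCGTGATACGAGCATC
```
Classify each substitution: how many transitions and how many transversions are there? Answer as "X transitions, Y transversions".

0 transitions, 8 transversions

Transitions (purine↔purine or pyrimidine↔pyrimidine): none.
Transversions (purine↔pyrimidine): 1 C→G, 2 T→G, 4 T→A, 9 G→T, 10 C→G, 15 C→A, 20 T→A, 24 G→T.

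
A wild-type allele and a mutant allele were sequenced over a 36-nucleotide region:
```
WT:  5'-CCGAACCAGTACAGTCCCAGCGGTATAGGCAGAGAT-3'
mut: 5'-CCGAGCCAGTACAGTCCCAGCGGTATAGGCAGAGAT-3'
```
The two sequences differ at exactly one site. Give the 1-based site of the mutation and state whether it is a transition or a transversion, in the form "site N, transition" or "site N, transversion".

Site 5 changes A→G. A is a purine and G is a purine, so this is a transition.

site 5, transition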